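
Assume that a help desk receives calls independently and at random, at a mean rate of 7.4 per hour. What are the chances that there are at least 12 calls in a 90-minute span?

0.4327

Over the interval, μ = 7.4 × 1.5 = 11.1 (a 90-minute span = 1.5 hours).
P(N ≥ 12) = 1 − P(N ≤ 11) = 1 − Σ_{j=0}^{11} e^(−μ) μ^j/j! ≈ 0.4327.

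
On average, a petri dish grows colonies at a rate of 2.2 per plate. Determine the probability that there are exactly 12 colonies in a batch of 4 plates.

Over the interval, μ = 2.2 × 4 = 8.8 (a batch of 4 plates = 4 plates).
P(N = 12) = e^(−μ) μ^12/12! = e^(−8.8) · 8.8^12/479001600 ≈ 0.0679.

0.0679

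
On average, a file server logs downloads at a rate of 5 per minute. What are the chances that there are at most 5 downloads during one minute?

With mean μ = 5 per minute,
P(N ≤ 5) = Σ_{j=0}^{5} e^(−μ) μ^j/j! ≈ 0.6160.

0.6160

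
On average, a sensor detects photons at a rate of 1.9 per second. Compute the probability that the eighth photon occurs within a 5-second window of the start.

0.7313

Over the interval, μ = 1.9 × 5 = 9.5 (a 5-second window = 5 seconds).
The eighth arrival falls in the interval iff at least 8 events occur there: P(S_8 ≤ t) = P(N ≥ 8) = 1 − P(N ≤ 7) ≈ 0.7313.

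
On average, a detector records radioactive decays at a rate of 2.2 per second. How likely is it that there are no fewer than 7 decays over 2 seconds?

0.1564

Over the interval, μ = 2.2 × 2 = 4.4 (2 seconds).
P(N ≥ 7) = 1 − P(N ≤ 6) = 1 − Σ_{j=0}^{6} e^(−μ) μ^j/j! ≈ 0.1564.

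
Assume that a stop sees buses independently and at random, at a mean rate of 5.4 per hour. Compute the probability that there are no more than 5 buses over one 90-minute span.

Over the interval, μ = 5.4 × 1.5 = 8.1 (a 90-minute span = 1.5 hours).
P(N ≤ 5) = Σ_{j=0}^{5} e^(−μ) μ^j/j! ≈ 0.1822.

0.1822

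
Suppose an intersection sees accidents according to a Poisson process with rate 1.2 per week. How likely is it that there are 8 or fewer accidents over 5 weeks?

Over the interval, μ = 1.2 × 5 = 6 (5 weeks).
P(N ≤ 8) = Σ_{j=0}^{8} e^(−μ) μ^j/j! ≈ 0.8472.

0.8472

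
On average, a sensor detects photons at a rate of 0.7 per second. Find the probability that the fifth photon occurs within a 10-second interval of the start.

Over the interval, μ = 0.7 × 10 = 7 (a 10-second interval = 10 seconds).
The fifth arrival falls in the interval iff at least 5 events occur there: P(S_5 ≤ t) = P(N ≥ 5) = 1 − P(N ≤ 4) ≈ 0.8270.

0.8270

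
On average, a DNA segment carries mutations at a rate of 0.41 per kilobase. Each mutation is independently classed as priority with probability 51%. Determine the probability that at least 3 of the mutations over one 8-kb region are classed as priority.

Thinning: the mutations that are classed as priority themselves form a Poisson process with rate 0.51 × 0.41 = 0.2091 per kilobase.
Over the interval, μ = 0.2091 × 8 = 1.6728 (an 8-kb region = 8 kilobases).
P(N ≥ 3) = 1 − P(N ≤ 2) ≈ 0.2356.

0.2356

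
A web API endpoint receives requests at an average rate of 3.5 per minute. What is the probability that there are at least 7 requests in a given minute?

0.0653

With mean μ = 3.5 per minute,
P(N ≥ 7) = 1 − P(N ≤ 6) = 1 − Σ_{j=0}^{6} e^(−μ) μ^j/j! ≈ 0.0653.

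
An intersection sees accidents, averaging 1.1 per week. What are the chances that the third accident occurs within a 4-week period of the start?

Over the interval, μ = 1.1 × 4 = 4.4 (a 4-week period = 4 weeks).
The third arrival falls in the interval iff at least 3 events occur there: P(S_3 ≤ t) = P(N ≥ 3) = 1 − P(N ≤ 2) ≈ 0.8149.

0.8149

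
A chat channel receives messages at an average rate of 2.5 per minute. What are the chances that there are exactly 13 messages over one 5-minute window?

0.1089

Over the interval, μ = 2.5 × 5 = 12.5 (a 5-minute window = 5 minutes).
P(N = 13) = e^(−μ) μ^13/13! = e^(−12.5) · 12.5^13/6227020800 ≈ 0.1089.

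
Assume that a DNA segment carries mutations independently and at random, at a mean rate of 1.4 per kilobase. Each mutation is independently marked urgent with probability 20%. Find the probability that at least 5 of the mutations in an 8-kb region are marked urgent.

0.0769

Thinning: the mutations that are marked urgent themselves form a Poisson process with rate 0.2 × 1.4 = 0.28 per kilobase.
Over the interval, μ = 0.28 × 8 = 2.24 (an 8-kb region = 8 kilobases).
P(N ≥ 5) = 1 − P(N ≤ 4) ≈ 0.0769.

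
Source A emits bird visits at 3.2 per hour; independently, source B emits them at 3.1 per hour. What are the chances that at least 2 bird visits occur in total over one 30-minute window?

0.8222

Independent Poisson processes superpose: combined rate λ = 3.2 + 3.1 = 6.3 per hour.
Over the interval, μ = 6.3 × 0.5 = 3.15 (a 30-minute window = 0.5 hours).
P(N ≥ 2) = 1 − P(N ≤ 1) ≈ 0.8222.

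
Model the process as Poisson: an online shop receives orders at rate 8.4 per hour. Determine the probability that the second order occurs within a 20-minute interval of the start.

0.7689

Over the interval, μ = 8.4 × 1/3 = 2.8 (a 20-minute interval = 1/3 hours).
The second arrival falls in the interval iff at least 2 events occur there: P(S_2 ≤ t) = P(N ≥ 2) = 1 − P(N ≤ 1) ≈ 0.7689.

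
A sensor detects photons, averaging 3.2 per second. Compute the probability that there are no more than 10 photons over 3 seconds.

0.6329

Over the interval, μ = 3.2 × 3 = 9.6 (3 seconds).
P(N ≤ 10) = Σ_{j=0}^{10} e^(−μ) μ^j/j! ≈ 0.6329.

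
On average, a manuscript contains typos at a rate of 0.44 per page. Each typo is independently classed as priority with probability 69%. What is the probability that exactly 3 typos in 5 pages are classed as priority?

Thinning: the typos that are classed as priority themselves form a Poisson process with rate 0.69 × 0.44 = 0.3036 per page.
Over the interval, μ = 0.3036 × 5 = 1.518 (5 pages).
P(N = 3) = e^(−1.518) · 1.518^3/3! ≈ 0.1278.

0.1278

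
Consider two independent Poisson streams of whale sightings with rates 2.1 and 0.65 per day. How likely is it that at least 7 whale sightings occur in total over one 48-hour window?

Independent Poisson processes superpose: combined rate λ = 2.1 + 0.65 = 2.75 per day.
Over the interval, μ = 2.75 × 2 = 5.5 (a 48-hour window = 2 days).
P(N ≥ 7) = 1 − P(N ≤ 6) ≈ 0.3140.

0.3140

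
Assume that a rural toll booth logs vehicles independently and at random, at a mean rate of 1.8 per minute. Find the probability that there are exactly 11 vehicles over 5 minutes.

0.0970

Over the interval, μ = 1.8 × 5 = 9 (5 minutes).
P(N = 11) = e^(−μ) μ^11/11! = e^(−9) · 9^11/39916800 ≈ 0.0970.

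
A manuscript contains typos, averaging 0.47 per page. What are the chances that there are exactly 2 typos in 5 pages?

0.2633

Over the interval, μ = 0.47 × 5 = 2.35 (5 pages).
P(N = 2) = e^(−μ) μ^2/2! = e^(−2.35) · 2.35^2/2 ≈ 0.2633.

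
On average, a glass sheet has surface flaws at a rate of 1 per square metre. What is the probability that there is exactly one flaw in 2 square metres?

Over the interval, μ = 1 × 2 = 2 (2 square metres).
P(N = 1) = e^(−μ) μ^1/1! = e^(−2) · 2^1/1 ≈ 0.2707.

0.2707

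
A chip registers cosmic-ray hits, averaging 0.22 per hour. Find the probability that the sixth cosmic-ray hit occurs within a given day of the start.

Over the interval, μ = 0.22 × 24 = 5.28 (a day = 24 hours).
The sixth arrival falls in the interval iff at least 6 events occur there: P(S_6 ≤ t) = P(N ≥ 6) = 1 − P(N ≤ 5) ≈ 0.4330.

0.4330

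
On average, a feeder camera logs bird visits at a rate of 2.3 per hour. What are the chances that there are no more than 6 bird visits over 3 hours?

0.4647

Over the interval, μ = 2.3 × 3 = 6.9 (3 hours).
P(N ≤ 6) = Σ_{j=0}^{6} e^(−μ) μ^j/j! ≈ 0.4647.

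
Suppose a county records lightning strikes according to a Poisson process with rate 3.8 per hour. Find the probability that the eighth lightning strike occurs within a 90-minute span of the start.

0.2159

Over the interval, μ = 3.8 × 1.5 = 5.7 (a 90-minute span = 1.5 hours).
The eighth arrival falls in the interval iff at least 8 events occur there: P(S_8 ≤ t) = P(N ≥ 8) = 1 − P(N ≤ 7) ≈ 0.2159.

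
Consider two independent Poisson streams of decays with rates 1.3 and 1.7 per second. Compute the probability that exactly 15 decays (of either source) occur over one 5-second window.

Independent Poisson processes superpose: combined rate λ = 1.3 + 1.7 = 3 per second.
Over the interval, μ = 3 × 5 = 15 (a 5-second window = 5 seconds).
P(N = 15) = e^(−15) · 15^15/15! ≈ 0.1024.

0.1024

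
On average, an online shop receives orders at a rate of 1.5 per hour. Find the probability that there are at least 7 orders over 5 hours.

Over the interval, μ = 1.5 × 5 = 7.5 (5 hours).
P(N ≥ 7) = 1 − P(N ≤ 6) = 1 − Σ_{j=0}^{6} e^(−μ) μ^j/j! ≈ 0.6218.

0.6218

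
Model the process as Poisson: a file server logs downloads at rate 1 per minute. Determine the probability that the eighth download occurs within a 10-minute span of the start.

0.7798

Over the interval, μ = 1 × 10 = 10 (a 10-minute span = 10 minutes).
The eighth arrival falls in the interval iff at least 8 events occur there: P(S_8 ≤ t) = P(N ≥ 8) = 1 − P(N ≤ 7) ≈ 0.7798.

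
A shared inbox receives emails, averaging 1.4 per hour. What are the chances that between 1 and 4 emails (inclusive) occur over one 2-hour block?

0.7869

Over the interval, μ = 1.4 × 2 = 2.8 (a 2-hour block = 2 hours).
P(1 ≤ N ≤ 4) = Σ_{j=1}^{4} e^(−2.8) · 2.8^j/j! ≈ 0.7869.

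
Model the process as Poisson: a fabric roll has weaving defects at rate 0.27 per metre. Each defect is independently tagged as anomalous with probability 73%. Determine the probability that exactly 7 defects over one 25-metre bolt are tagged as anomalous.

Thinning: the defects that are tagged as anomalous themselves form a Poisson process with rate 0.73 × 0.27 = 0.1971 per metre.
Over the interval, μ = 0.1971 × 25 = 4.9275 (a 25-metre bolt = 25 metres).
P(N = 7) = e^(−4.9275) · 4.9275^7/7! ≈ 0.1014.

0.1014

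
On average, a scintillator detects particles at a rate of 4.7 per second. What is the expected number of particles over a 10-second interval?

E[N] = λt = 4.7 × 10 = 47 (a 10-second interval = 10 seconds).

47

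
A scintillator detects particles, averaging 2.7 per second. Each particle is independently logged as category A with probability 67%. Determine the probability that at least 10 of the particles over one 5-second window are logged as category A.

0.4185

Thinning: the particles that are logged as category A themselves form a Poisson process with rate 0.67 × 2.7 = 1.809 per second.
Over the interval, μ = 1.809 × 5 = 9.045 (a 5-second window = 5 seconds).
P(N ≥ 10) = 1 − P(N ≤ 9) ≈ 0.4185.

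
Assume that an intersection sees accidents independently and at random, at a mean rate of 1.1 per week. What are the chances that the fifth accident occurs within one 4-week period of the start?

Over the interval, μ = 1.1 × 4 = 4.4 (a 4-week period = 4 weeks).
The fifth arrival falls in the interval iff at least 5 events occur there: P(S_5 ≤ t) = P(N ≥ 5) = 1 − P(N ≤ 4) ≈ 0.4488.

0.4488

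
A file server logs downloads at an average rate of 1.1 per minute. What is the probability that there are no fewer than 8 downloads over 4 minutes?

Over the interval, μ = 1.1 × 4 = 4.4 (4 minutes).
P(N ≥ 8) = 1 − P(N ≤ 7) = 1 − Σ_{j=0}^{7} e^(−μ) μ^j/j! ≈ 0.0786.

0.0786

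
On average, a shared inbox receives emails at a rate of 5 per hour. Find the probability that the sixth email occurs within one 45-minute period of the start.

Over the interval, μ = 5 × 0.75 = 3.75 (a 45-minute period = 0.75 hours).
The sixth arrival falls in the interval iff at least 6 events occur there: P(S_6 ≤ t) = P(N ≥ 6) = 1 − P(N ≤ 5) ≈ 0.1771.

0.1771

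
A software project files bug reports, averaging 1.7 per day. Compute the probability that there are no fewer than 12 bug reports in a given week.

Over the interval, μ = 1.7 × 7 = 11.9 (a week = 7 days).
P(N ≥ 12) = 1 − P(N ≤ 11) = 1 − Σ_{j=0}^{11} e^(−μ) μ^j/j! ≈ 0.5269.

0.5269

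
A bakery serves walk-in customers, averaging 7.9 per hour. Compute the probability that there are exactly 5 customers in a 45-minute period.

Over the interval, μ = 7.9 × 0.75 = 5.925 (a 45-minute period = 0.75 hours).
P(N = 5) = e^(−μ) μ^5/5! = e^(−5.925) · 5.925^5/120 ≈ 0.1626.

0.1626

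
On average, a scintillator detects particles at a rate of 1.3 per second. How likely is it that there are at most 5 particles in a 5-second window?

0.3690

Over the interval, μ = 1.3 × 5 = 6.5 (a 5-second window = 5 seconds).
P(N ≤ 5) = Σ_{j=0}^{5} e^(−μ) μ^j/j! ≈ 0.3690.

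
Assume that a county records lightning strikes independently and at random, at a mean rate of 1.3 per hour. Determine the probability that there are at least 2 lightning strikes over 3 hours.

0.9008

Over the interval, μ = 1.3 × 3 = 3.9 (3 hours).
P(N ≥ 2) = 1 − P(N ≤ 1) = 1 − Σ_{j=0}^{1} e^(−μ) μ^j/j! ≈ 0.9008.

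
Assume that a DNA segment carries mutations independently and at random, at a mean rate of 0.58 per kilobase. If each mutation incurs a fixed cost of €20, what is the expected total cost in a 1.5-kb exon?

E[N] = 0.58 × 1.5 = 0.87 (a 1.5-kb exon = 1.5 kilobases); E[cost] = 0.87 × €20 = €17.4.

€17.4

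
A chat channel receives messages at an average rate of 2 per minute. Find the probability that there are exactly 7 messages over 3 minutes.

0.1377

Over the interval, μ = 2 × 3 = 6 (3 minutes).
P(N = 7) = e^(−μ) μ^7/7! = e^(−6) · 6^7/5040 ≈ 0.1377.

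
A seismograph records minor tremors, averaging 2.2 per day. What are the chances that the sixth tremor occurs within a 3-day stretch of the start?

0.6453

Over the interval, μ = 2.2 × 3 = 6.6 (a 3-day stretch = 3 days).
The sixth arrival falls in the interval iff at least 6 events occur there: P(S_6 ≤ t) = P(N ≥ 6) = 1 − P(N ≤ 5) ≈ 0.6453.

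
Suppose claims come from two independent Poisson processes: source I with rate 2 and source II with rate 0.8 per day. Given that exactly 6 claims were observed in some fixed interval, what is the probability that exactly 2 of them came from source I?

Given the total, each event is independently from source I with probability p = λ_I/(λ_I+λ_II) = 2/2.8 ≈ 0.7143.
So K ~ Binomial(6, 2/2.8): P(K = 2) = C(6,2) · (2/2.8)^2 · (0.8/2.8)^4 ≈ 0.0510.

0.0510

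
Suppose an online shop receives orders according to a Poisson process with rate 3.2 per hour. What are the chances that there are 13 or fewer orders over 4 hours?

0.5950

Over the interval, μ = 3.2 × 4 = 12.8 (4 hours).
P(N ≤ 13) = Σ_{j=0}^{13} e^(−μ) μ^j/j! ≈ 0.5950.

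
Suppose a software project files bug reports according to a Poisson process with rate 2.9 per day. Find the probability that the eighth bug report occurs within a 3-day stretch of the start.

Over the interval, μ = 2.9 × 3 = 8.7 (a 3-day stretch = 3 days).
The eighth arrival falls in the interval iff at least 8 events occur there: P(S_8 ≤ t) = P(N ≥ 8) = 1 − P(N ≤ 7) ≈ 0.6398.

0.6398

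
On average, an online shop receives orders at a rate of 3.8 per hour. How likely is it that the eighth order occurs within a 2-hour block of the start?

Over the interval, μ = 3.8 × 2 = 7.6 (a 2-hour block = 2 hours).
The eighth arrival falls in the interval iff at least 8 events occur there: P(S_8 ≤ t) = P(N ≥ 8) = 1 − P(N ≤ 7) ≈ 0.4900.

0.4900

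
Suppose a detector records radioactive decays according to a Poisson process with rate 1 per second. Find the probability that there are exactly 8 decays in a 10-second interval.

0.1126

Over the interval, μ = 1 × 10 = 10 (a 10-second interval = 10 seconds).
P(N = 8) = e^(−μ) μ^8/8! = e^(−10) · 10^8/40320 ≈ 0.1126.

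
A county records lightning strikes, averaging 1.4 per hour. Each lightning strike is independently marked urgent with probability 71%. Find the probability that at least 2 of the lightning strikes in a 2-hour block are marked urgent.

Thinning: the lightning strikes that are marked urgent themselves form a Poisson process with rate 0.71 × 1.4 = 0.994 per hour.
Over the interval, μ = 0.994 × 2 = 1.988 (a 2-hour block = 2 hours).
P(N ≥ 2) = 1 − P(N ≤ 1) ≈ 0.5907.

0.5907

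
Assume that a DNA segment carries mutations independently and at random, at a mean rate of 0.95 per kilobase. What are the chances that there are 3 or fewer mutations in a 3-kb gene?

0.6808

Over the interval, μ = 0.95 × 3 = 2.85 (a 3-kb gene = 3 kilobases).
P(N ≤ 3) = Σ_{j=0}^{3} e^(−μ) μ^j/j! ≈ 0.6808.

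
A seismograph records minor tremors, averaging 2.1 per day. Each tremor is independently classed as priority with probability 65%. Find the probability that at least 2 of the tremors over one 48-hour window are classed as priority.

0.7567

Thinning: the tremors that are classed as priority themselves form a Poisson process with rate 0.65 × 2.1 = 1.365 per day.
Over the interval, μ = 1.365 × 2 = 2.73 (a 48-hour window = 2 days).
P(N ≥ 2) = 1 − P(N ≤ 1) ≈ 0.7567.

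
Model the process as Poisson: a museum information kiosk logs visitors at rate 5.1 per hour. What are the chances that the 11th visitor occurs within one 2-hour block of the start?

Over the interval, μ = 5.1 × 2 = 10.2 (a 2-hour block = 2 hours).
The 11th arrival falls in the interval iff at least 11 events occur there: P(S_11 ≤ t) = P(N ≥ 11) = 1 − P(N ≤ 10) ≈ 0.4420.

0.4420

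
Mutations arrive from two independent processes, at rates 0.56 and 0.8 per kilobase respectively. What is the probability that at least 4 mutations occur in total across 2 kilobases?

Independent Poisson processes superpose: combined rate λ = 0.56 + 0.8 = 1.36 per kilobase.
Over the interval, μ = 1.36 × 2 = 2.72 (2 kilobases).
P(N ≥ 4) = 1 − P(N ≤ 3) ≈ 0.2903.

0.2903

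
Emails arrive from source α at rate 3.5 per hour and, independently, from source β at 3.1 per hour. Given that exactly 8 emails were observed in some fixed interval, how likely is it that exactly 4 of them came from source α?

Given the total, each event is independently from source α with probability p = λ_α/(λ_α+λ_β) = 3.5/6.6 ≈ 0.5303.
So K ~ Binomial(8, 3.5/6.6): P(K = 4) = C(8,4) · (3.5/6.6)^4 · (3.1/6.6)^4 ≈ 0.2694.

0.2694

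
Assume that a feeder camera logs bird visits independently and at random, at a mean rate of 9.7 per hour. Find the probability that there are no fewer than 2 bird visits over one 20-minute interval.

0.8331

Over the interval, μ = 9.7 × 1/3 ≈ 3.23333 (a 20-minute interval = 1/3 hours).
P(N ≥ 2) = 1 − P(N ≤ 1) = 1 − Σ_{j=0}^{1} e^(−μ) μ^j/j! ≈ 0.8331.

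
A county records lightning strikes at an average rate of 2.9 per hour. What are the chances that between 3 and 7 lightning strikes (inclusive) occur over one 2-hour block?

Over the interval, μ = 2.9 × 2 = 5.8 (a 2-hour block = 2 hours).
P(3 ≤ N ≤ 7) = Σ_{j=3}^{7} e^(−5.8) · 5.8^j/j! ≈ 0.6995.

0.6995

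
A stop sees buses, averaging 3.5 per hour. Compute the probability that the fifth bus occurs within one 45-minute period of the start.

Over the interval, μ = 3.5 × 0.75 = 2.625 (a 45-minute period = 0.75 hours).
The fifth arrival falls in the interval iff at least 5 events occur there: P(S_5 ≤ t) = P(N ≥ 5) = 1 − P(N ≤ 4) ≈ 0.1261.

0.1261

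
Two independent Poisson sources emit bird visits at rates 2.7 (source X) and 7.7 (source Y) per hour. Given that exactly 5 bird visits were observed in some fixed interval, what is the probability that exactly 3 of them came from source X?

0.0959

Given the total, each event is independently from source X with probability p = λ_X/(λ_X+λ_Y) = 2.7/10.4 ≈ 0.2596.
So K ~ Binomial(5, 2.7/10.4): P(K = 3) = C(5,3) · (2.7/10.4)^3 · (7.7/10.4)^2 ≈ 0.0959.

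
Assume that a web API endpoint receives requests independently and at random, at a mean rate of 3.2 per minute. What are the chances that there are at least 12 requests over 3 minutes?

Over the interval, μ = 3.2 × 3 = 9.6 (3 minutes).
P(N ≥ 12) = 1 − P(N ≤ 11) = 1 − Σ_{j=0}^{11} e^(−μ) μ^j/j! ≈ 0.2588.

0.2588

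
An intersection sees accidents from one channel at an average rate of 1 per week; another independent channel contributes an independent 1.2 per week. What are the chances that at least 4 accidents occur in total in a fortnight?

Independent Poisson processes superpose: combined rate λ = 1 + 1.2 = 2.2 per week.
Over the interval, μ = 2.2 × 2 = 4.4 (a fortnight = 2 weeks).
P(N ≥ 4) = 1 − P(N ≤ 3) ≈ 0.6406.

0.6406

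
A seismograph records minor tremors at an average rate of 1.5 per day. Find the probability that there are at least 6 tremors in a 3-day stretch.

Over the interval, μ = 1.5 × 3 = 4.5 (a 3-day stretch = 3 days).
P(N ≥ 6) = 1 − P(N ≤ 5) = 1 − Σ_{j=0}^{5} e^(−μ) μ^j/j! ≈ 0.2971.

0.2971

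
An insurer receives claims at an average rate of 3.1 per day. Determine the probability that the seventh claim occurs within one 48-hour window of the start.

Over the interval, μ = 3.1 × 2 = 6.2 (a 48-hour window = 2 days).
The seventh arrival falls in the interval iff at least 7 events occur there: P(S_7 ≤ t) = P(N ≥ 7) = 1 − P(N ≤ 6) ≈ 0.4258.

0.4258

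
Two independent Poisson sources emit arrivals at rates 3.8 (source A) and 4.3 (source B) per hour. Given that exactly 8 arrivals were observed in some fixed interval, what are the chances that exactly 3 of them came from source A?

Given the total, each event is independently from source A with probability p = λ_A/(λ_A+λ_B) = 3.8/8.1 ≈ 0.4691.
So K ~ Binomial(8, 3.8/8.1): P(K = 3) = C(8,3) · (3.8/8.1)^3 · (4.3/8.1)^5 ≈ 0.2438.

0.2438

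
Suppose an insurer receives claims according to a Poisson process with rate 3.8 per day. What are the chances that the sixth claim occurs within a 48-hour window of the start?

0.7693

Over the interval, μ = 3.8 × 2 = 7.6 (a 48-hour window = 2 days).
The sixth arrival falls in the interval iff at least 6 events occur there: P(S_6 ≤ t) = P(N ≥ 6) = 1 − P(N ≤ 5) ≈ 0.7693.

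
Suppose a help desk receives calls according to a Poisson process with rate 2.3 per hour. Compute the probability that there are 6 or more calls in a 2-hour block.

0.3142

Over the interval, μ = 2.3 × 2 = 4.6 (a 2-hour block = 2 hours).
P(N ≥ 6) = 1 − P(N ≤ 5) = 1 − Σ_{j=0}^{5} e^(−μ) μ^j/j! ≈ 0.3142.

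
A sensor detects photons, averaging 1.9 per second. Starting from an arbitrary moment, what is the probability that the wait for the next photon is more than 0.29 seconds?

The wait for the next event is exponential with rate λ = 1.9 per second.
P(T > 0.29) = e^(−λt) = e^(−1.9 × 0.29) = e^(−0.551) ≈ 0.5764.

0.5764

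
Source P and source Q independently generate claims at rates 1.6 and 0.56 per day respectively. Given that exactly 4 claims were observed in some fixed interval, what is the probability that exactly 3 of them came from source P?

Given the total, each event is independently from source P with probability p = λ_P/(λ_P+λ_Q) = 1.6/2.16 ≈ 0.7407.
So K ~ Binomial(4, 1.6/2.16): P(K = 3) = C(4,3) · (1.6/2.16)^3 · (0.56/2.16)^1 ≈ 0.4215.

0.4215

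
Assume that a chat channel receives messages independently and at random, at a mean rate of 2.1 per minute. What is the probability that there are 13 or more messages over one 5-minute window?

0.2580

Over the interval, μ = 2.1 × 5 = 10.5 (a 5-minute window = 5 minutes).
P(N ≥ 13) = 1 − P(N ≤ 12) = 1 − Σ_{j=0}^{12} e^(−μ) μ^j/j! ≈ 0.2580.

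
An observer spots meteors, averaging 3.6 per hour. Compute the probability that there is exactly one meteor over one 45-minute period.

Over the interval, μ = 3.6 × 0.75 = 2.7 (a 45-minute period = 0.75 hours).
P(N = 1) = e^(−μ) μ^1/1! = e^(−2.7) · 2.7^1/1 ≈ 0.1815.

0.1815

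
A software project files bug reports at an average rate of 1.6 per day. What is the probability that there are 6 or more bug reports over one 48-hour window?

0.1054

Over the interval, μ = 1.6 × 2 = 3.2 (a 48-hour window = 2 days).
P(N ≥ 6) = 1 − P(N ≤ 5) = 1 − Σ_{j=0}^{5} e^(−μ) μ^j/j! ≈ 0.1054.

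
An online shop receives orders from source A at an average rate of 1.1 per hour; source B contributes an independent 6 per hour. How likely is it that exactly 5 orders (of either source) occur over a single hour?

0.1241

Independent Poisson processes superpose: combined rate λ = 1.1 + 6 = 7.1 per hour.
So μ = 7.1.
P(N = 5) = e^(−7.1) · 7.1^5/5! ≈ 0.1241.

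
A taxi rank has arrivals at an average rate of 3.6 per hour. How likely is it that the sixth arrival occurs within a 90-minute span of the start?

0.4539

Over the interval, μ = 3.6 × 1.5 = 5.4 (a 90-minute span = 1.5 hours).
The sixth arrival falls in the interval iff at least 6 events occur there: P(S_6 ≤ t) = P(N ≥ 6) = 1 − P(N ≤ 5) ≈ 0.4539.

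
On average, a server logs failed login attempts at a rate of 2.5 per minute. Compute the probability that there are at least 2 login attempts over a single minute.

0.7127

With mean μ = 2.5 per minute,
P(N ≥ 2) = 1 − P(N ≤ 1) = 1 − Σ_{j=0}^{1} e^(−μ) μ^j/j! ≈ 0.7127.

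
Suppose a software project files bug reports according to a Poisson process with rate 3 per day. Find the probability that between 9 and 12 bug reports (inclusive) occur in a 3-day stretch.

Over the interval, μ = 3 × 3 = 9 (a 3-day stretch = 3 days).
P(9 ≤ N ≤ 12) = Σ_{j=9}^{12} e^(−9) · 9^j/j! ≈ 0.4201.

0.4201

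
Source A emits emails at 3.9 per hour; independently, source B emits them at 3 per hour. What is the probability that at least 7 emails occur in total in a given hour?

0.5353

Independent Poisson processes superpose: combined rate λ = 3.9 + 3 = 6.9 per hour.
So μ = 6.9.
P(N ≥ 7) = 1 − P(N ≤ 6) ≈ 0.5353.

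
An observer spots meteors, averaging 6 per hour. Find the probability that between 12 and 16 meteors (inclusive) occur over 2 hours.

0.4371

Over the interval, μ = 6 × 2 = 12 (2 hours).
P(12 ≤ N ≤ 16) = Σ_{j=12}^{16} e^(−12) · 12^j/j! ≈ 0.4371.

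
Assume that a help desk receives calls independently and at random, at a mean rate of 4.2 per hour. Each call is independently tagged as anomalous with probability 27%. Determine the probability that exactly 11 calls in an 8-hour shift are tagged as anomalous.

0.0986

Thinning: the calls that are tagged as anomalous themselves form a Poisson process with rate 0.27 × 4.2 = 1.134 per hour.
Over the interval, μ = 1.134 × 8 = 9.072 (an 8-hour shift = 8 hours).
P(N = 11) = e^(−9.072) · 9.072^11/11! ≈ 0.0986.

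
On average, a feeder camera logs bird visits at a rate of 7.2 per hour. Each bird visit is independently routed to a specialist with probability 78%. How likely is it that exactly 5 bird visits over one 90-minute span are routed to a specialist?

Thinning: the bird visits that are routed to a specialist themselves form a Poisson process with rate 0.78 × 7.2 = 5.616 per hour.
Over the interval, μ = 5.616 × 1.5 = 8.424 (a 90-minute span = 1.5 hours).
P(N = 5) = e^(−8.424) · 8.424^5/5! ≈ 0.0776.

0.0776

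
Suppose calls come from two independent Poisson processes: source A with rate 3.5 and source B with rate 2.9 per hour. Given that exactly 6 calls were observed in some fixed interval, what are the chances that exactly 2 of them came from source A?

Given the total, each event is independently from source A with probability p = λ_A/(λ_A+λ_B) = 3.5/6.4 ≈ 0.5469.
So K ~ Binomial(6, 3.5/6.4): P(K = 2) = C(6,2) · (3.5/6.4)^2 · (2.9/6.4)^4 ≈ 0.1891.

0.1891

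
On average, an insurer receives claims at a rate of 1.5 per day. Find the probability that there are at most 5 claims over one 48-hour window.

0.9161

Over the interval, μ = 1.5 × 2 = 3 (a 48-hour window = 2 days).
P(N ≤ 5) = Σ_{j=0}^{5} e^(−μ) μ^j/j! ≈ 0.9161.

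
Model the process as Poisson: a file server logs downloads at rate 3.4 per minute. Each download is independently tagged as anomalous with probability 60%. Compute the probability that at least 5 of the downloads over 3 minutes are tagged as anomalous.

Thinning: the downloads that are tagged as anomalous themselves form a Poisson process with rate 0.6 × 3.4 = 2.04 per minute.
Over the interval, μ = 2.04 × 3 = 6.12 (3 minutes).
P(N ≥ 5) = 1 − P(N ≤ 4) ≈ 0.7307.

0.7307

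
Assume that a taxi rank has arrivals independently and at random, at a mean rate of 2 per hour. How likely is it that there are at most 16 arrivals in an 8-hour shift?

Over the interval, μ = 2 × 8 = 16 (an 8-hour shift = 8 hours).
P(N ≤ 16) = Σ_{j=0}^{16} e^(−μ) μ^j/j! ≈ 0.5660.

0.5660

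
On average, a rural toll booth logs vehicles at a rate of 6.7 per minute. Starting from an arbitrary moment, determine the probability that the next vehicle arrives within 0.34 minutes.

0.8975

Inter-arrival times are exponential with rate λ = 6.7 per minute.
P(T ≤ 0.34) = 1 − e^(−λt) = 1 − e^(−6.7 × 0.34) = 1 − e^(−2.278) ≈ 0.8975.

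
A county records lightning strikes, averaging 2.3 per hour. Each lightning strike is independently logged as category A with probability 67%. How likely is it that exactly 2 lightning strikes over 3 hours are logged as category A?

Thinning: the lightning strikes that are logged as category A themselves form a Poisson process with rate 0.67 × 2.3 = 1.541 per hour.
Over the interval, μ = 1.541 × 3 = 4.623 (3 hours).
P(N = 2) = e^(−4.623) · 4.623^2/2! ≈ 0.1050.

0.1050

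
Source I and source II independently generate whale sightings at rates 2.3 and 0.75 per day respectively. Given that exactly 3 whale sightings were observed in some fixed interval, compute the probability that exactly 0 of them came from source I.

0.0149

Given the total, each event is independently from source I with probability p = λ_I/(λ_I+λ_II) = 2.3/3.05 ≈ 0.7541.
So K ~ Binomial(3, 2.3/3.05): P(K = 0) = C(3,0) · (2.3/3.05)^0 · (0.75/3.05)^3 ≈ 0.0149.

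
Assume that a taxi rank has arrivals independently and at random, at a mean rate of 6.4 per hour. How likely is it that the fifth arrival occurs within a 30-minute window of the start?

Over the interval, μ = 6.4 × 0.5 = 3.2 (a 30-minute window = 0.5 hours).
The fifth arrival falls in the interval iff at least 5 events occur there: P(S_5 ≤ t) = P(N ≥ 5) = 1 − P(N ≤ 4) ≈ 0.2194.

0.2194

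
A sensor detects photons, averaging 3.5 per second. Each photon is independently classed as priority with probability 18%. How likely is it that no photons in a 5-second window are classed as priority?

0.0429

Thinning: the photons that are classed as priority themselves form a Poisson process with rate 0.18 × 3.5 = 0.63 per second.
Over the interval, μ = 0.63 × 5 = 3.15 (a 5-second window = 5 seconds).
P(N = 0) = e^(−3.15) · 3.15^0/0! ≈ 0.0429.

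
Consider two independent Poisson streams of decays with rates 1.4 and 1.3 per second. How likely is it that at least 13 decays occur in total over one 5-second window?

0.5907

Independent Poisson processes superpose: combined rate λ = 1.4 + 1.3 = 2.7 per second.
Over the interval, μ = 2.7 × 5 = 13.5 (a 5-second window = 5 seconds).
P(N ≥ 13) = 1 − P(N ≤ 12) ≈ 0.5907.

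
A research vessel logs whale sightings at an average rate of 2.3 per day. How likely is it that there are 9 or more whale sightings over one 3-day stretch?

0.2580

Over the interval, μ = 2.3 × 3 = 6.9 (a 3-day stretch = 3 days).
P(N ≥ 9) = 1 − P(N ≤ 8) = 1 − Σ_{j=0}^{8} e^(−μ) μ^j/j! ≈ 0.2580.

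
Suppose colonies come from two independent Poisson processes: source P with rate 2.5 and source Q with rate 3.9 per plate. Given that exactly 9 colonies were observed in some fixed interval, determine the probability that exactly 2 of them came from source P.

0.1714

Given the total, each event is independently from source P with probability p = λ_P/(λ_P+λ_Q) = 2.5/6.4 ≈ 0.3906.
So K ~ Binomial(9, 2.5/6.4): P(K = 2) = C(9,2) · (2.5/6.4)^2 · (3.9/6.4)^7 ≈ 0.1714.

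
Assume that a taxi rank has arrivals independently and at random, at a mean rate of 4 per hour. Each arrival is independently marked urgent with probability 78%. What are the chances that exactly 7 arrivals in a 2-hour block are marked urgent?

0.1425

Thinning: the arrivals that are marked urgent themselves form a Poisson process with rate 0.78 × 4 = 3.12 per hour.
Over the interval, μ = 3.12 × 2 = 6.24 (a 2-hour block = 2 hours).
P(N = 7) = e^(−6.24) · 6.24^7/7! ≈ 0.1425.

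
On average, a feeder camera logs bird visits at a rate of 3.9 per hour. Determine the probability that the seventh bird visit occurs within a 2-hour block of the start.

Over the interval, μ = 3.9 × 2 = 7.8 (a 2-hour block = 2 hours).
The seventh arrival falls in the interval iff at least 7 events occur there: P(S_7 ≤ t) = P(N ≥ 7) = 1 − P(N ≤ 6) ≈ 0.6616.

0.6616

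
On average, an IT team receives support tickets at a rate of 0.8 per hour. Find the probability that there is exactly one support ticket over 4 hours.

0.1304

Over the interval, μ = 0.8 × 4 = 3.2 (4 hours).
P(N = 1) = e^(−μ) μ^1/1! = e^(−3.2) · 3.2^1/1 ≈ 0.1304.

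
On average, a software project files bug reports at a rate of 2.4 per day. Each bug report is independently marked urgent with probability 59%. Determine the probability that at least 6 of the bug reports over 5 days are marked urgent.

Thinning: the bug reports that are marked urgent themselves form a Poisson process with rate 0.59 × 2.4 = 1.416 per day.
Over the interval, μ = 1.416 × 5 = 7.08 (5 days).
P(N ≥ 6) = 1 − P(N ≤ 5) ≈ 0.7094.

0.7094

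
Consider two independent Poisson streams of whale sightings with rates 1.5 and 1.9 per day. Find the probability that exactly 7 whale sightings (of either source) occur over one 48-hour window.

Independent Poisson processes superpose: combined rate λ = 1.5 + 1.9 = 3.4 per day.
Over the interval, μ = 3.4 × 2 = 6.8 (a 48-hour window = 2 days).
P(N = 7) = e^(−6.8) · 6.8^7/7! ≈ 0.1486.

0.1486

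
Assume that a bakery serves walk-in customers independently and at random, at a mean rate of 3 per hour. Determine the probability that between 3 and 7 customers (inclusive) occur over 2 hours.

0.6820

Over the interval, μ = 3 × 2 = 6 (2 hours).
P(3 ≤ N ≤ 7) = Σ_{j=3}^{7} e^(−6) · 6^j/j! ≈ 0.6820.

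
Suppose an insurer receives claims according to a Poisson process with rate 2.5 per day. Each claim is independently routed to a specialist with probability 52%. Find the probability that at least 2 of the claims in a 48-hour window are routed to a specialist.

0.7326

Thinning: the claims that are routed to a specialist themselves form a Poisson process with rate 0.52 × 2.5 = 1.3 per day.
Over the interval, μ = 1.3 × 2 = 2.6 (a 48-hour window = 2 days).
P(N ≥ 2) = 1 − P(N ≤ 1) ≈ 0.7326.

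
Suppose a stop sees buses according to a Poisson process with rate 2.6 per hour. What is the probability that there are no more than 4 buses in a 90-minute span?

Over the interval, μ = 2.6 × 1.5 = 3.9 (a 90-minute span = 1.5 hours).
P(N ≤ 4) = Σ_{j=0}^{4} e^(−μ) μ^j/j! ≈ 0.6484.

0.6484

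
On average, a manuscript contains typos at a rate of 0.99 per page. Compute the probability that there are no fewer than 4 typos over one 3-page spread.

Over the interval, μ = 0.99 × 3 = 2.97 (a 3-page spread = 3 pages).
P(N ≥ 4) = 1 − P(N ≤ 3) = 1 − Σ_{j=0}^{3} e^(−μ) μ^j/j! ≈ 0.3460.

0.3460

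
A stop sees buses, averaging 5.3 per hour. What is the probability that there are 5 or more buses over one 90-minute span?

Over the interval, μ = 5.3 × 1.5 = 7.95 (a 90-minute span = 1.5 hours).
P(N ≥ 5) = 1 − P(N ≤ 4) = 1 − Σ_{j=0}^{4} e^(−μ) μ^j/j! ≈ 0.8975.

0.8975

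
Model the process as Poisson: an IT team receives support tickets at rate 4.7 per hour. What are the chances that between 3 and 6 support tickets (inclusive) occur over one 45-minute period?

Over the interval, μ = 4.7 × 0.75 = 3.525 (a 45-minute period = 0.75 hours).
P(3 ≤ N ≤ 6) = Σ_{j=3}^{6} e^(−3.525) · 3.525^j/j! ≈ 0.6165.

0.6165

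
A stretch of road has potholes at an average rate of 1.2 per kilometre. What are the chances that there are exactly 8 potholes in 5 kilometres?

Over the interval, μ = 1.2 × 5 = 6 (5 kilometres).
P(N = 8) = e^(−μ) μ^8/8! = e^(−6) · 6^8/40320 ≈ 0.1033.

0.1033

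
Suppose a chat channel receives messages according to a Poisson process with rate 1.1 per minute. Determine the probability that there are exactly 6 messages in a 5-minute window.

0.1571

Over the interval, μ = 1.1 × 5 = 5.5 (a 5-minute window = 5 minutes).
P(N = 6) = e^(−μ) μ^6/6! = e^(−5.5) · 5.5^6/720 ≈ 0.1571.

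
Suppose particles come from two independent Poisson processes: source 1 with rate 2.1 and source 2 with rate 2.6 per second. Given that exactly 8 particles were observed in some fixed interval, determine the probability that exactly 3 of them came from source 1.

0.2588

Given the total, each event is independently from source 1 with probability p = λ_1/(λ_1+λ_2) = 2.1/4.7 ≈ 0.4468.
So K ~ Binomial(8, 2.1/4.7): P(K = 3) = C(8,3) · (2.1/4.7)^3 · (2.6/4.7)^5 ≈ 0.2588.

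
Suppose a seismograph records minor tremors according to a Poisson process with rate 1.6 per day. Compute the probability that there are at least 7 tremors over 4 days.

Over the interval, μ = 1.6 × 4 = 6.4 (4 days).
P(N ≥ 7) = 1 − P(N ≤ 6) = 1 − Σ_{j=0}^{6} e^(−μ) μ^j/j! ≈ 0.4577.

0.4577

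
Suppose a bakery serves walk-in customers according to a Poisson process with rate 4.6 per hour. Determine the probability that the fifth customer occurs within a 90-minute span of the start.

0.8177

Over the interval, μ = 4.6 × 1.5 = 6.9 (a 90-minute span = 1.5 hours).
The fifth arrival falls in the interval iff at least 5 events occur there: P(S_5 ≤ t) = P(N ≥ 5) = 1 − P(N ≤ 4) ≈ 0.8177.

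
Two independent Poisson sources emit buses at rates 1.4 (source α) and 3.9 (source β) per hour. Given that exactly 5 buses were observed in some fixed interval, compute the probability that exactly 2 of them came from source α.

Given the total, each event is independently from source α with probability p = λ_α/(λ_α+λ_β) = 1.4/5.3 ≈ 0.2642.
So K ~ Binomial(5, 1.4/5.3): P(K = 2) = C(5,2) · (1.4/5.3)^2 · (3.9/5.3)^3 ≈ 0.2780.

0.2780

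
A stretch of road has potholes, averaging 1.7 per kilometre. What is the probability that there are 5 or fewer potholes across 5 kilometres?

0.1496

Over the interval, μ = 1.7 × 5 = 8.5 (5 kilometres).
P(N ≤ 5) = Σ_{j=0}^{5} e^(−μ) μ^j/j! ≈ 0.1496.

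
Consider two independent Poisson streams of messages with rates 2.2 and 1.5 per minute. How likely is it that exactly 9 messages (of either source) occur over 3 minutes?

Independent Poisson processes superpose: combined rate λ = 2.2 + 1.5 = 3.7 per minute.
Over the interval, μ = 3.7 × 3 = 11.1 (3 minutes).
P(N = 9) = e^(−11.1) · 11.1^9/9! ≈ 0.1065.

0.1065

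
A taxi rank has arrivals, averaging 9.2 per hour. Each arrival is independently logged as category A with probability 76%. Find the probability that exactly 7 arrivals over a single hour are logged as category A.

0.1490

Thinning: the arrivals that are logged as category A themselves form a Poisson process with rate 0.76 × 9.2 = 6.992 per hour.
So μ = 6.992.
P(N = 7) = e^(−6.992) · 6.992^7/7! ≈ 0.1490.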